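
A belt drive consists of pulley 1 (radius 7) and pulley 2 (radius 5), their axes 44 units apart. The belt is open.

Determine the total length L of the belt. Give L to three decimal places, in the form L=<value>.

open belt: β = asin((r2−r1)/C) = asin(-2/44) = -2.6053°
wrap1 = π − 2β = 185.2105°
wrap2 = π + 2β = 174.7895°
tangent length = C·cosβ = 43.9545
L = r1·wrap1 + r2·wrap2 + 2·C·cosβ = 7·3.2325 + 5·3.0507 + 2·43.9545 = 125.7900

L=125.790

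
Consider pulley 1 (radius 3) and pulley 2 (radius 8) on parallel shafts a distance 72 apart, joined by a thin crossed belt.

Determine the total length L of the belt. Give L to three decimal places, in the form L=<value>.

crossed belt: β = asin((r1+r2)/C) = asin(11/72) = 8.7879°
wrap1 = wrap2 = π + 2β = 197.5759°
tangent length = C·cosβ = 71.1548
L = (r1+r2)·wrap + 2·C·cosβ = 11·3.4483 + 2·71.1548 = 180.2414

L=180.241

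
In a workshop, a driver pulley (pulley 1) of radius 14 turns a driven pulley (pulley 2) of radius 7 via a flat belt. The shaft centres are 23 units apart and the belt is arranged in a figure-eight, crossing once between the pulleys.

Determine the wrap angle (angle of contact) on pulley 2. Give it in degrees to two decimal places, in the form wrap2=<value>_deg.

crossed belt: β = asin((r1+r2)/C) = asin(21/23) = 65.9294°
wrap1 = wrap2 = π + 2β = 311.8588°

wrap2=311.86_deg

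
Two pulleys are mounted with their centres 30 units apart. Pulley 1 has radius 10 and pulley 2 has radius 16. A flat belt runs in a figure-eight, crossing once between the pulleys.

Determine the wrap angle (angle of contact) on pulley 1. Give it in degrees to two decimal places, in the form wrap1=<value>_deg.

crossed belt: β = asin((r1+r2)/C) = asin(26/30) = 60.0736°
wrap1 = wrap2 = π + 2β = 300.1471°

wrap1=300.15_deg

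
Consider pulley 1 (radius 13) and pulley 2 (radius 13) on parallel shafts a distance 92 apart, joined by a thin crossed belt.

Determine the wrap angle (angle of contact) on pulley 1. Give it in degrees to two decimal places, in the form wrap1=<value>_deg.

crossed belt: β = asin((r1+r2)/C) = asin(26/92) = 16.4160°
wrap1 = wrap2 = π + 2β = 212.8319°

wrap1=212.83_deg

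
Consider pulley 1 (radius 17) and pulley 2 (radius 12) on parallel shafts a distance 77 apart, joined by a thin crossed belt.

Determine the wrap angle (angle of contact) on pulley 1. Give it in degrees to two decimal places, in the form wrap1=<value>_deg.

crossed belt: β = asin((r1+r2)/C) = asin(29/77) = 22.1247°
wrap1 = wrap2 = π + 2β = 224.2494°

wrap1=224.25_deg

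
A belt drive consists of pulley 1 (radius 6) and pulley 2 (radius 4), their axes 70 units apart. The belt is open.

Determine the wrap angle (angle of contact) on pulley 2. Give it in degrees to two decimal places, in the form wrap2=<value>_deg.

open belt: β = asin((r2−r1)/C) = asin(-2/70) = -1.6372°
wrap1 = π − 2β = 183.2745°
wrap2 = π + 2β = 176.7255°

wrap2=176.73_deg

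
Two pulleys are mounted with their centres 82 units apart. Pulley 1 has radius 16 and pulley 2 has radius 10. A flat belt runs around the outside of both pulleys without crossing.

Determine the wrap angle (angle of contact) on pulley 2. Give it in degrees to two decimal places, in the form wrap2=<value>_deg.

wrap2=171.61_deg

open belt: β = asin((r2−r1)/C) = asin(-6/82) = -4.1961°
wrap1 = π − 2β = 188.3922°
wrap2 = π + 2β = 171.6078°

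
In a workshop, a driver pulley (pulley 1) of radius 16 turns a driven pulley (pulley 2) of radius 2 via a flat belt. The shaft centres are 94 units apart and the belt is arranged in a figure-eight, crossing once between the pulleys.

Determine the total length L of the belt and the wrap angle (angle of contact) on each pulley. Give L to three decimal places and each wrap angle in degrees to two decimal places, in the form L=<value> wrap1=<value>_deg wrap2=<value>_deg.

crossed belt: β = asin((r1+r2)/C) = asin(18/94) = 11.0397°
wrap1 = wrap2 = π + 2β = 202.0794°
tangent length = C·cosβ = 92.2605
L = (r1+r2)·wrap + 2·C·cosβ = 18·3.5270 + 2·92.2605 = 248.0061

L=248.006 wrap1=202.08_deg wrap2=202.08_deg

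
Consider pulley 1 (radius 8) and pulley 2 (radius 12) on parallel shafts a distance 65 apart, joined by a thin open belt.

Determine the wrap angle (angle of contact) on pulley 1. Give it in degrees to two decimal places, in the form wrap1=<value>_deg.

open belt: β = asin((r2−r1)/C) = asin(4/65) = 3.5281°
wrap1 = π − 2β = 172.9438°
wrap2 = π + 2β = 187.0562°

wrap1=172.94_deg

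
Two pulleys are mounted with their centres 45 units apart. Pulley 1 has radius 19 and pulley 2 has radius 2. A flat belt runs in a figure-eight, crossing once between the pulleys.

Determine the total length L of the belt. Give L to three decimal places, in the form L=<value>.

crossed belt: β = asin((r1+r2)/C) = asin(21/45) = 27.8181°
wrap1 = wrap2 = π + 2β = 235.6363°
tangent length = C·cosβ = 39.7995
L = (r1+r2)·wrap + 2·C·cosβ = 21·4.1126 + 2·39.7995 = 165.9642

L=165.964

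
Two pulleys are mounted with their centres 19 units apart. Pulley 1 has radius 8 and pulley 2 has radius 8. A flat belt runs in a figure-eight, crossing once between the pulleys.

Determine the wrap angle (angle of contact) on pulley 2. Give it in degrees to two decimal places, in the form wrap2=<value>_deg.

crossed belt: β = asin((r1+r2)/C) = asin(16/19) = 57.3631°
wrap1 = wrap2 = π + 2β = 294.7262°

wrap2=294.73_deg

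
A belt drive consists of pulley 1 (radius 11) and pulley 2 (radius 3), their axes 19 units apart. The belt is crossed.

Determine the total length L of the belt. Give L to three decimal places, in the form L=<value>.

crossed belt: β = asin((r1+r2)/C) = asin(14/19) = 47.4631°
wrap1 = wrap2 = π + 2β = 274.9262°
tangent length = C·cosβ = 12.8452
L = (r1+r2)·wrap + 2·C·cosβ = 14·4.7984 + 2·12.8452 = 92.8676

L=92.868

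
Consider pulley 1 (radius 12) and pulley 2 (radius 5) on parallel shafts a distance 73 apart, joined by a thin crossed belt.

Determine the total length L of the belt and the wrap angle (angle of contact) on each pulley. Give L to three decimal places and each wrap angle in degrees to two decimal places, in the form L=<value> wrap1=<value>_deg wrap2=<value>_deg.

L=203.384 wrap1=206.93_deg wrap2=206.93_deg

crossed belt: β = asin((r1+r2)/C) = asin(17/73) = 13.4665°
wrap1 = wrap2 = π + 2β = 206.9330°
tangent length = C·cosβ = 70.9930
L = (r1+r2)·wrap + 2·C·cosβ = 17·3.6117 + 2·70.9930 = 203.3842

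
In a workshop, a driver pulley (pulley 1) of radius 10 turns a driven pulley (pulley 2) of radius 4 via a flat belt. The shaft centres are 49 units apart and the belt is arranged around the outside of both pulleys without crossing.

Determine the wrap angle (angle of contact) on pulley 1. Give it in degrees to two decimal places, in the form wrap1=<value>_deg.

open belt: β = asin((r2−r1)/C) = asin(-6/49) = -7.0335°
wrap1 = π − 2β = 194.0669°
wrap2 = π + 2β = 165.9331°

wrap1=194.07_deg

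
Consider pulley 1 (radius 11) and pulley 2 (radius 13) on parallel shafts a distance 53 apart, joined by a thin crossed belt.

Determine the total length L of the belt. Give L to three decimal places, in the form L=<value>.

L=192.464

crossed belt: β = asin((r1+r2)/C) = asin(24/53) = 26.9254°
wrap1 = wrap2 = π + 2β = 233.8508°
tangent length = C·cosβ = 47.2546
L = (r1+r2)·wrap + 2·C·cosβ = 24·4.0815 + 2·47.2546 = 192.4645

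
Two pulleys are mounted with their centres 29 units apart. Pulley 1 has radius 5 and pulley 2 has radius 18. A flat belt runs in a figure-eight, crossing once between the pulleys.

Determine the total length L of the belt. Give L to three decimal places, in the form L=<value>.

L=149.714

crossed belt: β = asin((r1+r2)/C) = asin(23/29) = 52.4765°
wrap1 = wrap2 = π + 2β = 284.9530°
tangent length = C·cosβ = 17.6635
L = (r1+r2)·wrap + 2·C·cosβ = 23·4.9734 + 2·17.6635 = 149.7145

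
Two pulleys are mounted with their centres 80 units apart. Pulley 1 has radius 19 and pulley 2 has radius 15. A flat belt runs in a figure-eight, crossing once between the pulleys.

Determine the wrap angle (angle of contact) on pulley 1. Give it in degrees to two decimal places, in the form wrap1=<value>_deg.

crossed belt: β = asin((r1+r2)/C) = asin(34/80) = 25.1507°
wrap1 = wrap2 = π + 2β = 230.3013°

wrap1=230.30_deg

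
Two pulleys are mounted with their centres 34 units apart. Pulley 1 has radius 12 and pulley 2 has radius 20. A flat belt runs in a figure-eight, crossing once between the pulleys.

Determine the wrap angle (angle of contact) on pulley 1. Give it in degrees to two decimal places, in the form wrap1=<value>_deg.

wrap1=320.50_deg

crossed belt: β = asin((r1+r2)/C) = asin(32/34) = 70.2501°
wrap1 = wrap2 = π + 2β = 320.5002°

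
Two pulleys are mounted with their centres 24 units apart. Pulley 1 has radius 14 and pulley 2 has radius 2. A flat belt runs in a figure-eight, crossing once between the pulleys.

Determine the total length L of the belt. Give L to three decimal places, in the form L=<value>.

crossed belt: β = asin((r1+r2)/C) = asin(16/24) = 41.8103°
wrap1 = wrap2 = π + 2β = 263.6206°
tangent length = C·cosβ = 17.8885
L = (r1+r2)·wrap + 2·C·cosβ = 16·4.6010 + 2·17.8885 = 109.3939

L=109.394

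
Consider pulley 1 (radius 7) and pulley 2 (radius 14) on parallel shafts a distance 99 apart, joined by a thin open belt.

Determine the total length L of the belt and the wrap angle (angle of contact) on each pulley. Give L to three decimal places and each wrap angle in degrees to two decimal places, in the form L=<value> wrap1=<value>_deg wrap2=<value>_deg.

open belt: β = asin((r2−r1)/C) = asin(7/99) = 4.0546°
wrap1 = π − 2β = 171.8908°
wrap2 = π + 2β = 188.1092°
tangent length = C·cosβ = 98.7522
L = r1·wrap1 + r2·wrap2 + 2·C·cosβ = 7·3.0001 + 14·3.2831 + 2·98.7522 = 264.4686

L=264.469 wrap1=171.89_deg wrap2=188.11_deg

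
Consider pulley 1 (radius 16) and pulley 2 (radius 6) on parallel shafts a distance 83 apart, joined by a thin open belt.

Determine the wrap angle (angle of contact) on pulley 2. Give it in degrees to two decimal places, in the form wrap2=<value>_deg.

wrap2=166.16_deg

open belt: β = asin((r2−r1)/C) = asin(-10/83) = -6.9199°
wrap1 = π − 2β = 193.8398°
wrap2 = π + 2β = 166.1602°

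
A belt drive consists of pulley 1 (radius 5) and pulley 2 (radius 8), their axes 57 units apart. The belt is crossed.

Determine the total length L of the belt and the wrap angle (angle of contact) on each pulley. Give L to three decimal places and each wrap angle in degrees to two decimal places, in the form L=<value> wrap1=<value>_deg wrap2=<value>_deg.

L=157.819 wrap1=206.37_deg wrap2=206.37_deg

crossed belt: β = asin((r1+r2)/C) = asin(13/57) = 13.1835°
wrap1 = wrap2 = π + 2β = 206.3670°
tangent length = C·cosβ = 55.4977
L = (r1+r2)·wrap + 2·C·cosβ = 13·3.6018 + 2·55.4977 = 157.8187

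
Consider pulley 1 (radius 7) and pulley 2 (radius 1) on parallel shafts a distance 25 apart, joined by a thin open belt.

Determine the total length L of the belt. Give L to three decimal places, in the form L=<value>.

L=76.580

open belt: β = asin((r2−r1)/C) = asin(-6/25) = -13.8865°
wrap1 = π − 2β = 207.7731°
wrap2 = π + 2β = 152.2269°
tangent length = C·cosβ = 24.2693
L = r1·wrap1 + r2·wrap2 + 2·C·cosβ = 7·3.6263 + 1·2.6569 + 2·24.2693 = 76.5798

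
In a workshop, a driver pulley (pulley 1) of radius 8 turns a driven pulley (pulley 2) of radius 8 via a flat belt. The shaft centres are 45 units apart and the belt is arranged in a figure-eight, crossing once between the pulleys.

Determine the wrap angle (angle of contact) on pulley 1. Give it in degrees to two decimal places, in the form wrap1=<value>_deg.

wrap1=221.65_deg

crossed belt: β = asin((r1+r2)/C) = asin(16/45) = 20.8275°
wrap1 = wrap2 = π + 2β = 221.6550°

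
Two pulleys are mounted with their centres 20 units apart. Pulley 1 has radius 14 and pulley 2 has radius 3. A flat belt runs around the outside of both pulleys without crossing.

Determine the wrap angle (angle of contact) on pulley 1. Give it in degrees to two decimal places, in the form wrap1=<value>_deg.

wrap1=246.73_deg

open belt: β = asin((r2−r1)/C) = asin(-11/20) = -33.3670°
wrap1 = π − 2β = 246.7340°
wrap2 = π + 2β = 113.2660°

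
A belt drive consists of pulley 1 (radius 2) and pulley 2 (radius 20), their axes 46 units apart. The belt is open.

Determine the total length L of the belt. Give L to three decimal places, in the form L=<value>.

L=168.253

open belt: β = asin((r2−r1)/C) = asin(18/46) = 23.0357°
wrap1 = π − 2β = 133.9286°
wrap2 = π + 2β = 226.0714°
tangent length = C·cosβ = 42.3320
L = r1·wrap1 + r2·wrap2 + 2·C·cosβ = 2·2.3375 + 20·3.9457 + 2·42.3320 = 168.2528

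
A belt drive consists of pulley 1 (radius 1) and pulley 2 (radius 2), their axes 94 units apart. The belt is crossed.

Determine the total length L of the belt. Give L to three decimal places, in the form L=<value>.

crossed belt: β = asin((r1+r2)/C) = asin(3/94) = 1.8289°
wrap1 = wrap2 = π + 2β = 183.6578°
tangent length = C·cosβ = 93.9521
L = (r1+r2)·wrap + 2·C·cosβ = 3·3.2054 + 2·93.9521 = 197.5205

L=197.521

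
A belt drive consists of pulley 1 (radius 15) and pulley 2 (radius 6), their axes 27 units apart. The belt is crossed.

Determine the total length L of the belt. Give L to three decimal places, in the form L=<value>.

crossed belt: β = asin((r1+r2)/C) = asin(21/27) = 51.0576°
wrap1 = wrap2 = π + 2β = 282.1151°
tangent length = C·cosβ = 16.9706
L = (r1+r2)·wrap + 2·C·cosβ = 21·4.9238 + 2·16.9706 = 137.3417

L=137.342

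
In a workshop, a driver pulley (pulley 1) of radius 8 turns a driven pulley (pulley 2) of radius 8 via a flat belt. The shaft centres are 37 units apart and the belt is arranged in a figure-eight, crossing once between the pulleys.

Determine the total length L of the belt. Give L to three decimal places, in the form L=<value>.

L=131.299

crossed belt: β = asin((r1+r2)/C) = asin(16/37) = 25.6220°
wrap1 = wrap2 = π + 2β = 231.2441°
tangent length = C·cosβ = 33.3617
L = (r1+r2)·wrap + 2·C·cosβ = 16·4.0360 + 2·33.3617 = 131.2988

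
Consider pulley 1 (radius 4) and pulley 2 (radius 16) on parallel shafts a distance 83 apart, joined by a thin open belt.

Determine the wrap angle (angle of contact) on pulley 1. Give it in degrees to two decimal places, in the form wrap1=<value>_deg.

wrap1=163.37_deg

open belt: β = asin((r2−r1)/C) = asin(12/83) = 8.3129°
wrap1 = π − 2β = 163.3743°
wrap2 = π + 2β = 196.6257°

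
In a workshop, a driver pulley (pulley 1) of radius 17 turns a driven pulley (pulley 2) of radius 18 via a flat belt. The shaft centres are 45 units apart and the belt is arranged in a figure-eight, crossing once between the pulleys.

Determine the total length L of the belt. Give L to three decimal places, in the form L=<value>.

L=228.903

crossed belt: β = asin((r1+r2)/C) = asin(35/45) = 51.0576°
wrap1 = wrap2 = π + 2β = 282.1151°
tangent length = C·cosβ = 28.2843
L = (r1+r2)·wrap + 2·C·cosβ = 35·4.9238 + 2·28.2843 = 228.9029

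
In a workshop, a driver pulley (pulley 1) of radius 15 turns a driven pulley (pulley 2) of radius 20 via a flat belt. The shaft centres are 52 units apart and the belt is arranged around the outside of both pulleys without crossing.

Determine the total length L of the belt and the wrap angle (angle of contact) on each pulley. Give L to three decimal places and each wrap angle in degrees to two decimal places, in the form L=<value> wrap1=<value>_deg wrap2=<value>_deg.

open belt: β = asin((r2−r1)/C) = asin(5/52) = 5.5177°
wrap1 = π − 2β = 168.9645°
wrap2 = π + 2β = 191.0355°
tangent length = C·cosβ = 51.7591
L = r1·wrap1 + r2·wrap2 + 2·C·cosβ = 15·2.9490 + 20·3.3342 + 2·51.7591 = 214.4369

L=214.437 wrap1=168.96_deg wrap2=191.04_deg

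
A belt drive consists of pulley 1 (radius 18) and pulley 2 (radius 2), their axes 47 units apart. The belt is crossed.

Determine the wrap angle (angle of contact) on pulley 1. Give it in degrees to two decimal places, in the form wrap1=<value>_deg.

crossed belt: β = asin((r1+r2)/C) = asin(20/47) = 25.1843°
wrap1 = wrap2 = π + 2β = 230.3687°

wrap1=230.37_deg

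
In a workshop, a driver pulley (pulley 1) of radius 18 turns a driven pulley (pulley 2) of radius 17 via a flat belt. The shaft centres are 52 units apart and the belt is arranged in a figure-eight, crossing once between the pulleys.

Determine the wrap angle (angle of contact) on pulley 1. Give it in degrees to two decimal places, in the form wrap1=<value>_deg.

crossed belt: β = asin((r1+r2)/C) = asin(35/52) = 42.3050°
wrap1 = wrap2 = π + 2β = 264.6100°

wrap1=264.61_deg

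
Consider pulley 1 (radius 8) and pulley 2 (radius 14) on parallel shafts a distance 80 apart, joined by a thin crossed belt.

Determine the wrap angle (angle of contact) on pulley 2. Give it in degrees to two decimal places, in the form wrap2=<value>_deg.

crossed belt: β = asin((r1+r2)/C) = asin(22/80) = 15.9620°
wrap1 = wrap2 = π + 2β = 211.9240°

wrap2=211.92_deg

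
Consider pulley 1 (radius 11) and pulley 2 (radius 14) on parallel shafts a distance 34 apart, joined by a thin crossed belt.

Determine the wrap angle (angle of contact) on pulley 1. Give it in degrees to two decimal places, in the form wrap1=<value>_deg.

wrap1=274.66_deg

crossed belt: β = asin((r1+r2)/C) = asin(25/34) = 47.3321°
wrap1 = wrap2 = π + 2β = 274.6641°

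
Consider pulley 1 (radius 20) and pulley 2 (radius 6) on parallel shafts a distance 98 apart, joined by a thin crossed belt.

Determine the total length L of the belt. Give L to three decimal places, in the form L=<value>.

crossed belt: β = asin((r1+r2)/C) = asin(26/98) = 15.3851°
wrap1 = wrap2 = π + 2β = 210.7703°
tangent length = C·cosβ = 94.4881
L = (r1+r2)·wrap + 2·C·cosβ = 26·3.6786 + 2·94.4881 = 284.6207

L=284.621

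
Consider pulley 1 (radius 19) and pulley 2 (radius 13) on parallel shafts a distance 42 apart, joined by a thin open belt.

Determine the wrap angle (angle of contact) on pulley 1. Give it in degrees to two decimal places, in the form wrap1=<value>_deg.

wrap1=196.43_deg

open belt: β = asin((r2−r1)/C) = asin(-6/42) = -8.2132°
wrap1 = π − 2β = 196.4264°
wrap2 = π + 2β = 163.5736°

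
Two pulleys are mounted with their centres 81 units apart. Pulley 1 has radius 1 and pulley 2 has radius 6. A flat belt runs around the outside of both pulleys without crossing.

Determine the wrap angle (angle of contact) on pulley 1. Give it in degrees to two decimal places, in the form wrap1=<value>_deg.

wrap1=172.92_deg

open belt: β = asin((r2−r1)/C) = asin(5/81) = 3.5390°
wrap1 = π − 2β = 172.9219°
wrap2 = π + 2β = 187.0781°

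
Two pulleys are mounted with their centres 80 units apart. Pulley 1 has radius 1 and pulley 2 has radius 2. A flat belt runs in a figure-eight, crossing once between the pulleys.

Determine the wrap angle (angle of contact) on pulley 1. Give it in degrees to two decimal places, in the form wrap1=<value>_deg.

wrap1=184.30_deg

crossed belt: β = asin((r1+r2)/C) = asin(3/80) = 2.1491°
wrap1 = wrap2 = π + 2β = 184.2982°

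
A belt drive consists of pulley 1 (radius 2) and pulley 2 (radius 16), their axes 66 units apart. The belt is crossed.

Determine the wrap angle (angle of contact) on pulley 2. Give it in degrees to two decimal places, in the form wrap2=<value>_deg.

crossed belt: β = asin((r1+r2)/C) = asin(18/66) = 15.8266°
wrap1 = wrap2 = π + 2β = 211.6532°

wrap2=211.65_deg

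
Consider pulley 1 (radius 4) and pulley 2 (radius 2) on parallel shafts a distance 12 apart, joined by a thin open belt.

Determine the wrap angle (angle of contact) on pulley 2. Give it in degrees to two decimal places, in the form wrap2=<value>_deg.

wrap2=160.81_deg

open belt: β = asin((r2−r1)/C) = asin(-2/12) = -9.5941°
wrap1 = π − 2β = 199.1881°
wrap2 = π + 2β = 160.8119°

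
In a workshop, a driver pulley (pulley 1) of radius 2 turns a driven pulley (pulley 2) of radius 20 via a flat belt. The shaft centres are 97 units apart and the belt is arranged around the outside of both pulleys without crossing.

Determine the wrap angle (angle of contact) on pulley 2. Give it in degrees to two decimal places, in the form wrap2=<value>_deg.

open belt: β = asin((r2−r1)/C) = asin(18/97) = 10.6942°
wrap1 = π − 2β = 158.6116°
wrap2 = π + 2β = 201.3884°

wrap2=201.39_deg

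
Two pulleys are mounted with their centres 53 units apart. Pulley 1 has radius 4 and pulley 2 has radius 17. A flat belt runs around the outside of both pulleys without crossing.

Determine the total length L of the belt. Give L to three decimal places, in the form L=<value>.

open belt: β = asin((r2−r1)/C) = asin(13/53) = 14.1986°
wrap1 = π − 2β = 151.6029°
wrap2 = π + 2β = 208.3971°
tangent length = C·cosβ = 51.3809
L = r1·wrap1 + r2·wrap2 + 2·C·cosβ = 4·2.6460 + 17·3.6372 + 2·51.3809 = 175.1784

L=175.178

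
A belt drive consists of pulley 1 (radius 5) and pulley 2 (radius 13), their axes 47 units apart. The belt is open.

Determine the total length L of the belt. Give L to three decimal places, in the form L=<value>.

L=151.914

open belt: β = asin((r2−r1)/C) = asin(8/47) = 9.8002°
wrap1 = π − 2β = 160.3996°
wrap2 = π + 2β = 199.6004°
tangent length = C·cosβ = 46.3141
L = r1·wrap1 + r2·wrap2 + 2·C·cosβ = 5·2.7995 + 13·3.4837 + 2·46.3141 = 151.9137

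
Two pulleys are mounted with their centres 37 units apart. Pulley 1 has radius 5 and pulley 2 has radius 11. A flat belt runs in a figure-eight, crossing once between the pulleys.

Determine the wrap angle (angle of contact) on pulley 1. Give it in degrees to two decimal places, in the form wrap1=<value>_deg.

crossed belt: β = asin((r1+r2)/C) = asin(16/37) = 25.6220°
wrap1 = wrap2 = π + 2β = 231.2441°

wrap1=231.24_deg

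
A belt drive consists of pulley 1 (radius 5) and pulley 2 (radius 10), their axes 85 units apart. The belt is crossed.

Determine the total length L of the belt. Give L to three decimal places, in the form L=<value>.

L=219.778

crossed belt: β = asin((r1+r2)/C) = asin(15/85) = 10.1642°
wrap1 = wrap2 = π + 2β = 200.3285°
tangent length = C·cosβ = 83.6660
L = (r1+r2)·wrap + 2·C·cosβ = 15·3.4964 + 2·83.6660 = 219.7779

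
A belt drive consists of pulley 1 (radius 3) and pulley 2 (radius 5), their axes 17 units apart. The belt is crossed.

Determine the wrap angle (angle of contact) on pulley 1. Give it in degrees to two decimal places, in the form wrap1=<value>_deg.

crossed belt: β = asin((r1+r2)/C) = asin(8/17) = 28.0725°
wrap1 = wrap2 = π + 2β = 236.1450°

wrap1=236.14_deg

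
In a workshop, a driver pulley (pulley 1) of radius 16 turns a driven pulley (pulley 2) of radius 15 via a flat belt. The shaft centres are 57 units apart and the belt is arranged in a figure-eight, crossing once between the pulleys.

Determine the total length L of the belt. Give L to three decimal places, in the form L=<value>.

L=228.707

crossed belt: β = asin((r1+r2)/C) = asin(31/57) = 32.9468°
wrap1 = wrap2 = π + 2β = 245.8935°
tangent length = C·cosβ = 47.8330
L = (r1+r2)·wrap + 2·C·cosβ = 31·4.2917 + 2·47.8330 = 228.7073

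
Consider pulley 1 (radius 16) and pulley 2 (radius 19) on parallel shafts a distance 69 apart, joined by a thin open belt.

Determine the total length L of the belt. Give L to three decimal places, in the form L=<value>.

open belt: β = asin((r2−r1)/C) = asin(3/69) = 2.4919°
wrap1 = π − 2β = 175.0162°
wrap2 = π + 2β = 184.9838°
tangent length = C·cosβ = 68.9348
L = r1·wrap1 + r2·wrap2 + 2·C·cosβ = 16·3.0546 + 19·3.2286 + 2·68.9348 = 248.0862

L=248.086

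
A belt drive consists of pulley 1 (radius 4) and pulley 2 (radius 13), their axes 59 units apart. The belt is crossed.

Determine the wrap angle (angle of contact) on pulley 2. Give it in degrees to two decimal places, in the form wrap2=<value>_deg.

wrap2=213.49_deg

crossed belt: β = asin((r1+r2)/C) = asin(17/59) = 16.7464°
wrap1 = wrap2 = π + 2β = 213.4927°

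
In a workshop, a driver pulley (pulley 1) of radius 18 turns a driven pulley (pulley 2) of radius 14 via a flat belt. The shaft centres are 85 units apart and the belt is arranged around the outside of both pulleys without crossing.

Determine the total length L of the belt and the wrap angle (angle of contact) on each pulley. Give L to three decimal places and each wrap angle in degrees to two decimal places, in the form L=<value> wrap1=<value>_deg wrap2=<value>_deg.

open belt: β = asin((r2−r1)/C) = asin(-4/85) = -2.6973°
wrap1 = π − 2β = 185.3945°
wrap2 = π + 2β = 174.6055°
tangent length = C·cosβ = 84.9058
L = r1·wrap1 + r2·wrap2 + 2·C·cosβ = 18·3.2357 + 14·3.0474 + 2·84.9058 = 270.7192

L=270.719 wrap1=185.39_deg wrap2=174.61_deg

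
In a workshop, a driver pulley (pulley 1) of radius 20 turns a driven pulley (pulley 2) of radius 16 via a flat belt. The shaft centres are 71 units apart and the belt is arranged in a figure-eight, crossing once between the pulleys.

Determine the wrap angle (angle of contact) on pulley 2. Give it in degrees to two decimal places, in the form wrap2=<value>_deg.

crossed belt: β = asin((r1+r2)/C) = asin(36/71) = 30.4670°
wrap1 = wrap2 = π + 2β = 240.9340°

wrap2=240.93_deg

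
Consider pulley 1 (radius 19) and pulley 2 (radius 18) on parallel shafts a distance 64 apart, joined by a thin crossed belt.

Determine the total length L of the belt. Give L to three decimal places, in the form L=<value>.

crossed belt: β = asin((r1+r2)/C) = asin(37/64) = 35.3188°
wrap1 = wrap2 = π + 2β = 250.6375°
tangent length = C·cosβ = 52.2207
L = (r1+r2)·wrap + 2·C·cosβ = 37·4.3745 + 2·52.2207 = 266.2960

L=266.296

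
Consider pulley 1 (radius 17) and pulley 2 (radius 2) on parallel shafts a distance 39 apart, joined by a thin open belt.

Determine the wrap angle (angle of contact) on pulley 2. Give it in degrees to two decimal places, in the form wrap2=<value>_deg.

open belt: β = asin((r2−r1)/C) = asin(-15/39) = -22.6199°
wrap1 = π − 2β = 225.2397°
wrap2 = π + 2β = 134.7603°

wrap2=134.76_deg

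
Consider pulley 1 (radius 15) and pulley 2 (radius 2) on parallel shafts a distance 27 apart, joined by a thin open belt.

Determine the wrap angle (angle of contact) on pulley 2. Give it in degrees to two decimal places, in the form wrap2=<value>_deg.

open belt: β = asin((r2−r1)/C) = asin(-13/27) = -28.7822°
wrap1 = π − 2β = 237.5644°
wrap2 = π + 2β = 122.4356°

wrap2=122.44_deg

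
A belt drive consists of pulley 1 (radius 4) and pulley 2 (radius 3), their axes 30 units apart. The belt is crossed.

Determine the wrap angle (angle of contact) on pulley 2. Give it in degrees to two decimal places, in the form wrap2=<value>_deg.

wrap2=206.99_deg

crossed belt: β = asin((r1+r2)/C) = asin(7/30) = 13.4934°
wrap1 = wrap2 = π + 2β = 206.9868°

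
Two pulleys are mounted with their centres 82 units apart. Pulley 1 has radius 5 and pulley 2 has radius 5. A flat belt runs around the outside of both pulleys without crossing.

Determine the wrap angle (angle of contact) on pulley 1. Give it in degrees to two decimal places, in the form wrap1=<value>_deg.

wrap1=180.00_deg

open belt: β = asin((r2−r1)/C) = asin(0/82) = 0.0000°
wrap1 = π − 2β = 180.0000°
wrap2 = π + 2β = 180.0000°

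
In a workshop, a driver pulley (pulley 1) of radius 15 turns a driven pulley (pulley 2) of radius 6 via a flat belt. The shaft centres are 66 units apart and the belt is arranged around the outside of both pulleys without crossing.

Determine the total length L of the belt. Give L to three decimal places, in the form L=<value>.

open belt: β = asin((r2−r1)/C) = asin(-9/66) = -7.8375°
wrap1 = π − 2β = 195.6750°
wrap2 = π + 2β = 164.3250°
tangent length = C·cosβ = 65.3835
L = r1·wrap1 + r2·wrap2 + 2·C·cosβ = 15·3.4152 + 6·2.8680 + 2·65.3835 = 199.2026

L=199.203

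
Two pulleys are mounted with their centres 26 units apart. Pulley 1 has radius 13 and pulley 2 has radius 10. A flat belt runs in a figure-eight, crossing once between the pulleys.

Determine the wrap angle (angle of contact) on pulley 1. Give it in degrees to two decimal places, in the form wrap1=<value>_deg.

wrap1=304.41_deg

crossed belt: β = asin((r1+r2)/C) = asin(23/26) = 62.2042°
wrap1 = wrap2 = π + 2β = 304.4085°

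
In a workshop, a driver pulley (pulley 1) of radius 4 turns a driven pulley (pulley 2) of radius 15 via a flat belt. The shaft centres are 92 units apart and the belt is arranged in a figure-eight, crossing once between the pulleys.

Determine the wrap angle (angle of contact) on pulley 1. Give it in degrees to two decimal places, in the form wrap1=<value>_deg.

crossed belt: β = asin((r1+r2)/C) = asin(19/92) = 11.9186°
wrap1 = wrap2 = π + 2β = 203.8372°

wrap1=203.84_deg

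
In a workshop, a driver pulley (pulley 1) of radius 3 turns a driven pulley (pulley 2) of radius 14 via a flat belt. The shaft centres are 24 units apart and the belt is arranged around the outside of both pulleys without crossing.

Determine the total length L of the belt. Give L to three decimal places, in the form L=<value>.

L=106.543

open belt: β = asin((r2−r1)/C) = asin(11/24) = 27.2796°
wrap1 = π − 2β = 125.4408°
wrap2 = π + 2β = 234.5592°
tangent length = C·cosβ = 21.3307
L = r1·wrap1 + r2·wrap2 + 2·C·cosβ = 3·2.1894 + 14·4.0938 + 2·21.3307 = 106.5432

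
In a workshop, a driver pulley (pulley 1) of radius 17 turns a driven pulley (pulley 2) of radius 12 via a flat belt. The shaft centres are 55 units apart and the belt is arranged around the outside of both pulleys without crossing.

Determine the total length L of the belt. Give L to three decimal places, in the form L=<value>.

L=201.561

open belt: β = asin((r2−r1)/C) = asin(-5/55) = -5.2159°
wrap1 = π − 2β = 190.4318°
wrap2 = π + 2β = 169.5682°
tangent length = C·cosβ = 54.7723
L = r1·wrap1 + r2·wrap2 + 2·C·cosβ = 17·3.3237 + 12·2.9595 + 2·54.7723 = 201.5610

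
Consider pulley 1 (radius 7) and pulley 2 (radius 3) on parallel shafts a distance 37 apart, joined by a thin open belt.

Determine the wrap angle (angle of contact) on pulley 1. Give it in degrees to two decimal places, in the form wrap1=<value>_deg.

open belt: β = asin((r2−r1)/C) = asin(-4/37) = -6.2063°
wrap1 = π − 2β = 192.4125°
wrap2 = π + 2β = 167.5875°

wrap1=192.41_deg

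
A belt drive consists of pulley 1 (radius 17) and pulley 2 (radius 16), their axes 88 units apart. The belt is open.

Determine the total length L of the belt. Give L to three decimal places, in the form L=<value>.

L=279.684

open belt: β = asin((r2−r1)/C) = asin(-1/88) = -0.6511°
wrap1 = π − 2β = 181.3022°
wrap2 = π + 2β = 178.6978°
tangent length = C·cosβ = 87.9943
L = r1·wrap1 + r2·wrap2 + 2·C·cosβ = 17·3.1643 + 16·3.1189 + 2·87.9943 = 279.6839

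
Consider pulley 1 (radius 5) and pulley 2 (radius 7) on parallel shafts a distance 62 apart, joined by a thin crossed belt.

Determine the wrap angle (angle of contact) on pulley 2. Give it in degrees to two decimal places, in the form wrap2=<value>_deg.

wrap2=202.32_deg

crossed belt: β = asin((r1+r2)/C) = asin(12/62) = 11.1599°
wrap1 = wrap2 = π + 2β = 202.3199°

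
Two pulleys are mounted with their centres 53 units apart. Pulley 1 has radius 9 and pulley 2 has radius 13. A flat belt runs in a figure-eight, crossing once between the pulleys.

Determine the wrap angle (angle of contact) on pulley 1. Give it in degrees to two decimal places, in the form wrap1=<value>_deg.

wrap1=229.05_deg

crossed belt: β = asin((r1+r2)/C) = asin(22/53) = 24.5253°
wrap1 = wrap2 = π + 2β = 229.0505°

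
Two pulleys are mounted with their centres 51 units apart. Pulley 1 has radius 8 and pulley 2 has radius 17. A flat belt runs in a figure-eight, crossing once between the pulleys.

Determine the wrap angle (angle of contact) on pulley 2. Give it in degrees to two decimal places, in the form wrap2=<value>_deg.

wrap2=238.71_deg

crossed belt: β = asin((r1+r2)/C) = asin(25/51) = 29.3535°
wrap1 = wrap2 = π + 2β = 238.7069°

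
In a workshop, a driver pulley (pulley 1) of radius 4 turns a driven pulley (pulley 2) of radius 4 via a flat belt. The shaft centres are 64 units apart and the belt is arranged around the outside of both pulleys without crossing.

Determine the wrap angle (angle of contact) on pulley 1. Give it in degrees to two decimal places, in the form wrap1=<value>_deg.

wrap1=180.00_deg

open belt: β = asin((r2−r1)/C) = asin(0/64) = 0.0000°
wrap1 = π − 2β = 180.0000°
wrap2 = π + 2β = 180.0000°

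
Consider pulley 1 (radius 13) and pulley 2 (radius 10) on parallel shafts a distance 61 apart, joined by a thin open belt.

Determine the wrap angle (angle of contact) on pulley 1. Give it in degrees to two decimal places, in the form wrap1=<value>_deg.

open belt: β = asin((r2−r1)/C) = asin(-3/61) = -2.8190°
wrap1 = π − 2β = 185.6379°
wrap2 = π + 2β = 174.3621°

wrap1=185.64_deg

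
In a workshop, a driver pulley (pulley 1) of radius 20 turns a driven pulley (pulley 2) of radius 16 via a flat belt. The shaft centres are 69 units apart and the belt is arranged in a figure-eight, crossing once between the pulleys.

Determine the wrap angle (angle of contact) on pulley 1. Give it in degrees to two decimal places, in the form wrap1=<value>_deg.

crossed belt: β = asin((r1+r2)/C) = asin(36/69) = 31.4490°
wrap1 = wrap2 = π + 2β = 242.8980°

wrap1=242.90_deg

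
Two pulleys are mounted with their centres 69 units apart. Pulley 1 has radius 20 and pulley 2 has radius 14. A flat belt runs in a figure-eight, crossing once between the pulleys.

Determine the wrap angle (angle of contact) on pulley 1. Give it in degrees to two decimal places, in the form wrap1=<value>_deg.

wrap1=239.04_deg

crossed belt: β = asin((r1+r2)/C) = asin(34/69) = 29.5217°
wrap1 = wrap2 = π + 2β = 239.0435°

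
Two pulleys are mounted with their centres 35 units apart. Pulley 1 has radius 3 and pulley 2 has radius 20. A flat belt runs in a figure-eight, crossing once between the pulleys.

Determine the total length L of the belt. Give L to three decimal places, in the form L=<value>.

L=158.003

crossed belt: β = asin((r1+r2)/C) = asin(23/35) = 41.0823°
wrap1 = wrap2 = π + 2β = 262.1647°
tangent length = C·cosβ = 26.3818
L = (r1+r2)·wrap + 2·C·cosβ = 23·4.5756 + 2·26.3818 = 158.0033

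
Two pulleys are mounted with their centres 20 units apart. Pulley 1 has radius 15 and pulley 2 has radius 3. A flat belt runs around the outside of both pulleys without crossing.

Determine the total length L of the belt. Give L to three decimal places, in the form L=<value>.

L=103.993

open belt: β = asin((r2−r1)/C) = asin(-12/20) = -36.8699°
wrap1 = π − 2β = 253.7398°
wrap2 = π + 2β = 106.2602°
tangent length = C·cosβ = 16.0000
L = r1·wrap1 + r2·wrap2 + 2·C·cosβ = 15·4.4286 + 3·1.8546 + 2·16.0000 = 103.9927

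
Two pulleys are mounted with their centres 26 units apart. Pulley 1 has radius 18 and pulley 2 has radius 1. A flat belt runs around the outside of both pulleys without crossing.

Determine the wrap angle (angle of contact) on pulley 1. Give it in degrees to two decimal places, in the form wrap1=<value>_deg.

wrap1=261.66_deg

open belt: β = asin((r2−r1)/C) = asin(-17/26) = -40.8322°
wrap1 = π − 2β = 261.6644°
wrap2 = π + 2β = 98.3356°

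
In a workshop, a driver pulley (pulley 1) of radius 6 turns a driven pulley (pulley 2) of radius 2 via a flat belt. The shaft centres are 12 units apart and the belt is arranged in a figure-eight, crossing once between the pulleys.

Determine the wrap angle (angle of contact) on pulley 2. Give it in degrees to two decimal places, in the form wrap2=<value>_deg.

wrap2=263.62_deg

crossed belt: β = asin((r1+r2)/C) = asin(8/12) = 41.8103°
wrap1 = wrap2 = π + 2β = 263.6206°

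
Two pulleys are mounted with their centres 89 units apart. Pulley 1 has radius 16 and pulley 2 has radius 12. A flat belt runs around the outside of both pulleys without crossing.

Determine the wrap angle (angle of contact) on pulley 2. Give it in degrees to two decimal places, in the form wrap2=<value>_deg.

wrap2=174.85_deg

open belt: β = asin((r2−r1)/C) = asin(-4/89) = -2.5760°
wrap1 = π − 2β = 185.1519°
wrap2 = π + 2β = 174.8481°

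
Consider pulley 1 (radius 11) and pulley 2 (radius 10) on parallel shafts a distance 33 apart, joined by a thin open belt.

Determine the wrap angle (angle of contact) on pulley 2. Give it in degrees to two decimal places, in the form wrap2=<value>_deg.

wrap2=176.53_deg

open belt: β = asin((r2−r1)/C) = asin(-1/33) = -1.7365°
wrap1 = π − 2β = 183.4730°
wrap2 = π + 2β = 176.5270°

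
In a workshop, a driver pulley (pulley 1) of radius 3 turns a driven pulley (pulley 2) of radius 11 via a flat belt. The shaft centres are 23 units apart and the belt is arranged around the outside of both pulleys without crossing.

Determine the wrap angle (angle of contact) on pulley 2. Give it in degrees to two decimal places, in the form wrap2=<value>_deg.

open belt: β = asin((r2−r1)/C) = asin(8/23) = 20.3544°
wrap1 = π − 2β = 139.2912°
wrap2 = π + 2β = 220.7088°

wrap2=220.71_deg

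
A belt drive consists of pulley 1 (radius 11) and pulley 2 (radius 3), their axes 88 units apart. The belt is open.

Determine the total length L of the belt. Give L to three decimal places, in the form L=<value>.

open belt: β = asin((r2−r1)/C) = asin(-8/88) = -5.2159°
wrap1 = π − 2β = 190.4318°
wrap2 = π + 2β = 169.5682°
tangent length = C·cosβ = 87.6356
L = r1·wrap1 + r2·wrap2 + 2·C·cosβ = 11·3.3237 + 3·2.9595 + 2·87.6356 = 220.7101

L=220.710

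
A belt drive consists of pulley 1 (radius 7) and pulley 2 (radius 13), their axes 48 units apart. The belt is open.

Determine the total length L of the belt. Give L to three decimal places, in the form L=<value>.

L=159.583

open belt: β = asin((r2−r1)/C) = asin(6/48) = 7.1808°
wrap1 = π − 2β = 165.6385°
wrap2 = π + 2β = 194.3615°
tangent length = C·cosβ = 47.6235
L = r1·wrap1 + r2·wrap2 + 2·C·cosβ = 7·2.8909 + 13·3.3922 + 2·47.6235 = 159.5828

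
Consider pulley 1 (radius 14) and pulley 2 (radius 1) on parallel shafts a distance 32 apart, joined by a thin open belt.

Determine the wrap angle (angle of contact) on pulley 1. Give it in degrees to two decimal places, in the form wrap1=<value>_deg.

open belt: β = asin((r2−r1)/C) = asin(-13/32) = -23.9695°
wrap1 = π − 2β = 227.9390°
wrap2 = π + 2β = 132.0610°

wrap1=227.94_deg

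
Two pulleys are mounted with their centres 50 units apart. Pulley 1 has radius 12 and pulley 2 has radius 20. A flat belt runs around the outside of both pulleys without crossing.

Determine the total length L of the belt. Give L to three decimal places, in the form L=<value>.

open belt: β = asin((r2−r1)/C) = asin(8/50) = 9.2069°
wrap1 = π − 2β = 161.5862°
wrap2 = π + 2β = 198.4138°
tangent length = C·cosβ = 49.3559
L = r1·wrap1 + r2·wrap2 + 2·C·cosβ = 12·2.8202 + 20·3.4630 + 2·49.3559 = 201.8137

L=201.814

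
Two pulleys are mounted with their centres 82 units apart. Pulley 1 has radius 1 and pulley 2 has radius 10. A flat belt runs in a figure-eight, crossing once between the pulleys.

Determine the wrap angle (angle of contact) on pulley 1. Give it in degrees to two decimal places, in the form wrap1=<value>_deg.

wrap1=195.42_deg

crossed belt: β = asin((r1+r2)/C) = asin(11/82) = 7.7093°
wrap1 = wrap2 = π + 2β = 195.4185°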